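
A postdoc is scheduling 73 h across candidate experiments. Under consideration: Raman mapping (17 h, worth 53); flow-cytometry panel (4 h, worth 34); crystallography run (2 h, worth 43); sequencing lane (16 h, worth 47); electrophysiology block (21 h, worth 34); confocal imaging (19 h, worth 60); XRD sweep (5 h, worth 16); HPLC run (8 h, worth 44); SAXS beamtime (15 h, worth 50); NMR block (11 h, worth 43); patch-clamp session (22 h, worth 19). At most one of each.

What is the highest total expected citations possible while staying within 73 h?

A density-first pass picks flow-cytometry panel + crystallography run + confocal imaging + XRD sweep + HPLC run + SAXS beamtime + NMR block — 290 at 64 h.
Dropping confocal imaging and XRD sweep frees 24 h; slotting in Raman mapping + sequencing lane (33 h) lifts the total to 314 at 73 h.

314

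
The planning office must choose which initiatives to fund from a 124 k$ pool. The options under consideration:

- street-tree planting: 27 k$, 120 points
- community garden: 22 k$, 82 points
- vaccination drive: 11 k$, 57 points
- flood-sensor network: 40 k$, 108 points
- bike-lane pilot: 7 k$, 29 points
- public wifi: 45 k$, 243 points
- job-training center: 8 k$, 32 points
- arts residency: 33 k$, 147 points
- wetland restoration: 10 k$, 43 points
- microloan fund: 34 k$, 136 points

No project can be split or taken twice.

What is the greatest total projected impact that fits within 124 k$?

By projected impact per k$: public wifi 5.40, vaccination drive 5.18, arts residency 4.45, street-tree planting 4.44 lead.
Greedy by ratio would take street-tree planting + vaccination drive + bike-lane pilot + public wifi + arts residency: 123 k$ used, total 596.
Dropping bike-lane pilot frees 7 k$; slotting in job-training center (8 k$) lifts the total to 599 at 124 k$.
Next best is street-tree planting + vaccination drive + bike-lane pilot + public wifi + arts residency at 596 (123 k$) — short by 3.

599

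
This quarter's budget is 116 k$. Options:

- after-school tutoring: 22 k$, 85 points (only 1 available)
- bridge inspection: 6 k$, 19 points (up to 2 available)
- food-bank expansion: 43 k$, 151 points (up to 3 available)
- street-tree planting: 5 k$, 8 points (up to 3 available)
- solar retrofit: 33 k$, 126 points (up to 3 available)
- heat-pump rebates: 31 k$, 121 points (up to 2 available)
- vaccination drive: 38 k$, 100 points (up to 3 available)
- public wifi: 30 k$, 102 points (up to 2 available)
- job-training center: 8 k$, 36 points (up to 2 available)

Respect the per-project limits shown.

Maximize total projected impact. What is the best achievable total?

Greedy by ratio would take after-school tutoring + 2×bridge inspection + 2×heat-pump rebates + 2×job-training center: 112 k$ used, total 437.
Dropping after-school tutoring and 2×bridge inspection and 2×heat-pump rebates frees 96 k$; slotting in 3×solar retrofit (99 k$) lifts the total to 450 at 115 k$.
The spare 1 k$ is too small for any remaining project, and no exchange beats 450.

450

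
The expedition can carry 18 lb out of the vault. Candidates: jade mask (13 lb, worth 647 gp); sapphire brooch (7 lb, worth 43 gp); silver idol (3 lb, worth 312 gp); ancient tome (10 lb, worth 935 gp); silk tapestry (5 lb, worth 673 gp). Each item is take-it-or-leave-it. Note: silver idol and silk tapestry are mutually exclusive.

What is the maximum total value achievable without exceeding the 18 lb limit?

By value per lb: silk tapestry 134.60, silver idol 104.00, ancient tome 93.50 lead.
Best packing: ancient tome + silk tapestry — 15 lb, 1608 total.
Next best is jade mask + silk tapestry at 1320 (18 lb) — short by 288.

1608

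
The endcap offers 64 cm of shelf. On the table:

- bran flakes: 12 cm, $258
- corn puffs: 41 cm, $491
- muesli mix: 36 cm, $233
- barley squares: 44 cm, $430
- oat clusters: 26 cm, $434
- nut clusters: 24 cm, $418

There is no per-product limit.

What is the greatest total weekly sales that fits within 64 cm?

1290

Taking 5×bran flakes: 60 cm used, 1290 in weekly sales.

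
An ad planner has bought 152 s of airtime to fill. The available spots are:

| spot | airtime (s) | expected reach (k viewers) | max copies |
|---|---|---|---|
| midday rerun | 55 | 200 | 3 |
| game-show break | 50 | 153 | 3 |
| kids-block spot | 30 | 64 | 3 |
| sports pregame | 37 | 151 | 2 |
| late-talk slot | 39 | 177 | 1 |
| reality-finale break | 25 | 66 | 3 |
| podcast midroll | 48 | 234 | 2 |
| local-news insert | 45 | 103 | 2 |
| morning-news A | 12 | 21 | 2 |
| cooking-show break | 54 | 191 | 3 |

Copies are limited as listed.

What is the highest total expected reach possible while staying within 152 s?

668

The ratio heuristic lands on late-talk slot + 2×podcast midroll + morning-news A (666) but leaves 5 s idle.
Dropping late-talk slot and morning-news A frees 51 s; slotting in midday rerun (55 s) lifts the total to 668 at 151 s.
Nothing else within 152 s beats 668.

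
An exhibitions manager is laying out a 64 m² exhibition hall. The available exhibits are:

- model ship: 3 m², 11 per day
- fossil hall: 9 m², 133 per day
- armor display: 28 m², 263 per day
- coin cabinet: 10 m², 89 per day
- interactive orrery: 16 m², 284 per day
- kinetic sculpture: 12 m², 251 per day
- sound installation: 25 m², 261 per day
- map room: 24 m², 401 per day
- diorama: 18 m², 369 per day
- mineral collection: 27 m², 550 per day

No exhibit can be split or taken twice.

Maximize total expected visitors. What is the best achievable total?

1218

The ratio heuristic lands on model ship + kinetic sculpture + diorama + mineral collection (1181) but leaves 4 m² idle.
Dropping model ship and diorama frees 21 m²; slotting in fossil hall + interactive orrery (25 m²) lifts the total to 1218 at 64 m².
The closest alternative, model ship + interactive orrery + diorama + mineral collection, reaches only 1214.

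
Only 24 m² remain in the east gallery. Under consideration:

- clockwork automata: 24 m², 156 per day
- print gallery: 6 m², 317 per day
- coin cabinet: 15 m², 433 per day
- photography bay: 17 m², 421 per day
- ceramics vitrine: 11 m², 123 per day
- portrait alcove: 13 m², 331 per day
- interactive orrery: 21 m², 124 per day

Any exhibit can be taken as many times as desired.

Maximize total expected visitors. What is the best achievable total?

1268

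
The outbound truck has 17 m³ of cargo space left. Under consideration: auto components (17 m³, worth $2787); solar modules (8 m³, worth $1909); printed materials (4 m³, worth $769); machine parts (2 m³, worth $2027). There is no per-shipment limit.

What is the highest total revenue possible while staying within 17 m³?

16216

Taking 8×machine parts: 16 m³ used, 16216 in revenue.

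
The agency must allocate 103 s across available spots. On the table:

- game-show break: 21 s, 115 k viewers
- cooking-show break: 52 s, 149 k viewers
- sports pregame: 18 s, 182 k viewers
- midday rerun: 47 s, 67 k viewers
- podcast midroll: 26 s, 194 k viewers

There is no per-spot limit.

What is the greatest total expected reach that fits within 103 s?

By expected reach per s: sports pregame 10.11, podcast midroll 7.46, game-show break 5.48 lead.
The ratio heuristic lands on 5×sports pregame (910) but leaves 13 s idle.
The 18 s tied up in sports pregame is better spent on podcast midroll — total rises to 922 (98 s).
That's the maximum — no swap from here does better than 922.

922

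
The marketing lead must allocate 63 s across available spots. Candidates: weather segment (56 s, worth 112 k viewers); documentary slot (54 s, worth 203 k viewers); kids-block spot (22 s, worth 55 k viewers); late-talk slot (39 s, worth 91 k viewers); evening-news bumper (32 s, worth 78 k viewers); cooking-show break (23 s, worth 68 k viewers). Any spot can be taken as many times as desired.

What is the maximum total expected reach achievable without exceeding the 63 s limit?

Documentary slot uses 54 of the 63 s and totals 203.
Nothing else within 63 s beats 203.

203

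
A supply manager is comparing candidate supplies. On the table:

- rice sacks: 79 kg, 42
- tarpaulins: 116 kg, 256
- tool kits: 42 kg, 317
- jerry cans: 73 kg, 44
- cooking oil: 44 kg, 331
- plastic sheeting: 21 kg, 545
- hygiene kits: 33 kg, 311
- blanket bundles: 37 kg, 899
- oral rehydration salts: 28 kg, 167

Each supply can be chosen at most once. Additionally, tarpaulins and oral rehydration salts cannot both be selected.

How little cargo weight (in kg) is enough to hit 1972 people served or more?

Minimise kg subject to total people served ≥ 1972.
tool kits + plastic sheeting + hygiene kits + blanket bundles: 2072 people served at 133 kg.
Any bundle with less than 133 kg falls short of 1972.

133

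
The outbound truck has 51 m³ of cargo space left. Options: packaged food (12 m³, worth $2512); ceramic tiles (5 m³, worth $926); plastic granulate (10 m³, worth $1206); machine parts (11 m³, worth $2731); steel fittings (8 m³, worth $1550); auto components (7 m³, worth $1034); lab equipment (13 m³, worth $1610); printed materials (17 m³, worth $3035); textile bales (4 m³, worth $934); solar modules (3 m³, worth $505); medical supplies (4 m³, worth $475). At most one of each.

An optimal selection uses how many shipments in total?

5

Best achievable revenue is 10333.
One optimal bundle: packaged food + machine parts + steel fittings + printed materials + solar modules (51 m³).
Every optimal selection uses 5 shipments.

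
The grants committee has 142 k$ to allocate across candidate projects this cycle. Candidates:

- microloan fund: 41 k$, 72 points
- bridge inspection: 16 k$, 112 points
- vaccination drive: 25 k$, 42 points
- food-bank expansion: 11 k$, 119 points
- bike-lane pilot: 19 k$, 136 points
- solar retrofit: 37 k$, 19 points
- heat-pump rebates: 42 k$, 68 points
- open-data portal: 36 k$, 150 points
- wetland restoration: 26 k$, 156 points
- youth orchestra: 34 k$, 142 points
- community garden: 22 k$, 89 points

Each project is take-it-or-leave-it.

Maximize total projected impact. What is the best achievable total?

815

Best packing: bridge inspection + food-bank expansion + bike-lane pilot + open-data portal + wetland restoration + youth orchestra — 142 k$, 815 total.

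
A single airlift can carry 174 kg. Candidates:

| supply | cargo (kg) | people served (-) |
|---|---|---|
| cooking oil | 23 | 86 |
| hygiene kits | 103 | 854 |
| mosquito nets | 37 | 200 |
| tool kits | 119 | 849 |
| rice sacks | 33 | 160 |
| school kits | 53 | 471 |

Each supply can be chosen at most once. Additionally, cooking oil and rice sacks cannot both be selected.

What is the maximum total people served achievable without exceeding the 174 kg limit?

1325

By people served per kg: school kits 8.89, hygiene kits 8.29, tool kits 7.13 lead.
The ratio ordering already packs tightly: hygiene kits + school kits, 156 kg, 1325.
An exhaustive check of the 64 subsets confirms 1325.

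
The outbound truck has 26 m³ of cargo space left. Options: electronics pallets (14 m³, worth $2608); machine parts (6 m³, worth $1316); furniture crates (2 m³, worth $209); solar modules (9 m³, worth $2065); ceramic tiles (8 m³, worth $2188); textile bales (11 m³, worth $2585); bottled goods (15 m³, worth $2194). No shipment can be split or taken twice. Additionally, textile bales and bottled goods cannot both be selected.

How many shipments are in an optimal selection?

3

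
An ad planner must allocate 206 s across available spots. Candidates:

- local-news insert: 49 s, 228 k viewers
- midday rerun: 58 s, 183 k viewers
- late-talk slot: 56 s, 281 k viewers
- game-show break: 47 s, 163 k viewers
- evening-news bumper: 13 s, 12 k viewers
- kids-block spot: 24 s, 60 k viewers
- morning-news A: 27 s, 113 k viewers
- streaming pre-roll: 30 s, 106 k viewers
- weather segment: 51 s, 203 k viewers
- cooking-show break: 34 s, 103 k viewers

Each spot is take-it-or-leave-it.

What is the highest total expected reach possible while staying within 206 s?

875

Ranking by ratio (expected reach/s): late-talk slot 5.02, local-news insert 4.65, morning-news A 4.19, weather segment 3.98.
A density-first pass picks local-news insert + late-talk slot + evening-news bumper + morning-news A + weather segment — 837 at 196 s.
Replace evening-news bumper and morning-news A with game-show break: the trade gains 38 net, giving 875 at 203 s.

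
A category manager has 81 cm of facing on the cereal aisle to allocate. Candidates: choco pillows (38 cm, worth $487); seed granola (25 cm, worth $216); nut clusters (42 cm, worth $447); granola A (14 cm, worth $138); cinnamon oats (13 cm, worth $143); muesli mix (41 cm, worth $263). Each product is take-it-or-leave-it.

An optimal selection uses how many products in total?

Best achievable weekly sales is 934.
choco pillows + nut clusters hits 934 at 80 cm.
Every optimal selection uses 2 products.

2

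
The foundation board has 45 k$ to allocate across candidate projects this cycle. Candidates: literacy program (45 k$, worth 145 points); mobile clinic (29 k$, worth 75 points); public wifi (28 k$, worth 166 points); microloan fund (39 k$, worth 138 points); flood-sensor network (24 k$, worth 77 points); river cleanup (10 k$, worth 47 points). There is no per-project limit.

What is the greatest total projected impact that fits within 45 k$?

213

The ratio ordering already packs tightly: public wifi + river cleanup, 38 k$, 213.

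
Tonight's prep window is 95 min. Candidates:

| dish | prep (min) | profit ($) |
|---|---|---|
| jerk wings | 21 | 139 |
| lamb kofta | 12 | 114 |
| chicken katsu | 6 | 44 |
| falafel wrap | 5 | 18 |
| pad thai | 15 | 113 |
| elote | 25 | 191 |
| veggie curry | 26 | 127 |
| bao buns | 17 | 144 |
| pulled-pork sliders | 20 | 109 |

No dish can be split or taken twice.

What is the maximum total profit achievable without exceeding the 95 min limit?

Ranking by ratio (profit/min): lamb kofta 9.50, bao buns 8.47, elote 7.64.
Taking the top-ratio dishes first gives lamb kofta + chicken katsu + pad thai + elote + bao buns + pulled-pork sliders for 715 (95 min).
Dropping chicken katsu and pulled-pork sliders frees 26 min; slotting in jerk wings + falafel wrap (26 min) lifts the total to 719 at 95 min.
Every other selection either busts 95 min or fails to beat 719.

719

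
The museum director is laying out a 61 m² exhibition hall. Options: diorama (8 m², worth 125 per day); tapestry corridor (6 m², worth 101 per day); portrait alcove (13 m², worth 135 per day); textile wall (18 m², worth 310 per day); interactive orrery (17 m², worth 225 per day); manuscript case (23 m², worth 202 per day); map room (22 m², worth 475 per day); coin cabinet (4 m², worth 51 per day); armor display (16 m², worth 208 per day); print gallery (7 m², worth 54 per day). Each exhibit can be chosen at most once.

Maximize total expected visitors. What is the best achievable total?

1065

The ratio heuristic lands on diorama + tapestry corridor + textile wall + map room + coin cabinet (1062) but leaves 3 m² idle.
The 4 m² tied up in coin cabinet is better spent on print gallery — total rises to 1065 (61 m²).
Nothing else within 61 m² beats 1065.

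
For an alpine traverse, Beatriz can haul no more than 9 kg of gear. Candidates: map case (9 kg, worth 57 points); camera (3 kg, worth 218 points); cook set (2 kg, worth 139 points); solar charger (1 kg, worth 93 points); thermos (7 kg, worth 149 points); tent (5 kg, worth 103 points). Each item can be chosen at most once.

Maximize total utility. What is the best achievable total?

450

By utility per kg: solar charger 93.00, camera 72.67, cook set 69.50 lead.
Taking camera + cook set + solar charger: 6 kg used, 450 in utility.
Every other selection either busts 9 kg or fails to beat 450.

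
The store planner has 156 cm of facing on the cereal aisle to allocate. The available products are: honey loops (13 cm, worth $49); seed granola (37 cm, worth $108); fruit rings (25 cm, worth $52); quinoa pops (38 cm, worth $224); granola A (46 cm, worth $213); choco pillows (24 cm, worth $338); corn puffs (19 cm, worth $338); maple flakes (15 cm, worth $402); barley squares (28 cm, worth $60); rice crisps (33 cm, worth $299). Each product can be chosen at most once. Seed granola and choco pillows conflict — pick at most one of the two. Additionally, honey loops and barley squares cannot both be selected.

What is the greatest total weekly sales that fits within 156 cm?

1653

Greedy by ratio would take honey loops + quinoa pops + choco pillows + corn puffs + maple flakes + rice crisps: 142 cm used, total 1650.
Replace honey loops with fruit rings: the trade gains 3 net, giving 1653 at 154 cm.
The closest alternative, honey loops + quinoa pops + choco pillows + corn puffs + maple flakes + rice crisps, reaches only 1650.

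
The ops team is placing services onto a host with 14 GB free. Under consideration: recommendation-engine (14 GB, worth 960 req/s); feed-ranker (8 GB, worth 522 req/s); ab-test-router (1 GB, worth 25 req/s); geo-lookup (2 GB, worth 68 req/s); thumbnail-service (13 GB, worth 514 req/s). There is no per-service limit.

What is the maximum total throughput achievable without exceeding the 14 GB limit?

Taking recommendation-engine: 14 GB used, 960 in throughput.

960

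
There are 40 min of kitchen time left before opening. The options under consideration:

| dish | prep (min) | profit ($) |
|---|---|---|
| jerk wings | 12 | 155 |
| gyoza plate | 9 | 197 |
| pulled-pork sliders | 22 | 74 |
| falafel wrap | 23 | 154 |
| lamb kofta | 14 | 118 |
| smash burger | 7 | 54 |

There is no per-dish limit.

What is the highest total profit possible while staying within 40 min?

Best packing: 4×gyoza plate — 36 min, 788 total.

788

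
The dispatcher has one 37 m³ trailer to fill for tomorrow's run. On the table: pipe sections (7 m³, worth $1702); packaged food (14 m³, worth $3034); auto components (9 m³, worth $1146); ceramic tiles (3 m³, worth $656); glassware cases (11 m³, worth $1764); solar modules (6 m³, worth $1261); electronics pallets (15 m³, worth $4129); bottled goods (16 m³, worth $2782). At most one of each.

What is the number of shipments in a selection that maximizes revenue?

Optimal total is 8865.
pipe sections + packaged food + electronics pallets hits 8865 at 36 m³.
Every optimal selection uses 3 shipments.

3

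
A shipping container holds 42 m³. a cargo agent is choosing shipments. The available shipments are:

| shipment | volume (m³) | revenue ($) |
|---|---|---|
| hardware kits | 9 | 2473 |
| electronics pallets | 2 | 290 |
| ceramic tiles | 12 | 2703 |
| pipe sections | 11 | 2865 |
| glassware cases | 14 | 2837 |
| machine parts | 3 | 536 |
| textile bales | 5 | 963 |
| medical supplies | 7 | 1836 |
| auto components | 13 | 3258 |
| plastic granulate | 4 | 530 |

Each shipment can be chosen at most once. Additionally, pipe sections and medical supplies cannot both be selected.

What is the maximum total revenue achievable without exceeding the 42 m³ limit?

By revenue per m³: hardware kits 274.78, medical supplies 262.29, pipe sections 260.45, auto components 250.62 lead.
Hardware kits + ceramic tiles + medical supplies + auto components uses 41 of the 42 m³ and totals 10270.

10270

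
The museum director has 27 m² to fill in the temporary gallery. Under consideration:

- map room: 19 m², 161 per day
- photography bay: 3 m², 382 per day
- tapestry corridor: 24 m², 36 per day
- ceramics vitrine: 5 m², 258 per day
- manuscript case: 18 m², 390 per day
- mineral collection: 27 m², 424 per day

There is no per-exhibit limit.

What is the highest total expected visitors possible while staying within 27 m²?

3438

Density check — photography bay 127.33, ceramics vitrine 51.60, manuscript case 21.67, mineral collection 15.70 are the best per m².
The ratio ordering already packs tightly: 9×photography bay, 27 m², 3438.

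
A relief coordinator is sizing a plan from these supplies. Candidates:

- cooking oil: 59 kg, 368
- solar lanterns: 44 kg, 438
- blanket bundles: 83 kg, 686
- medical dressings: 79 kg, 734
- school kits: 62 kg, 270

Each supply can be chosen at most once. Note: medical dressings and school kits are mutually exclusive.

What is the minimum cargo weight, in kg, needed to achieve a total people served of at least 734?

Look for the lowest-cargo combination reaching 734.
medical dressings reaches 734 using 79 kg.
Any bundle with less than 79 kg falls short of 734.

79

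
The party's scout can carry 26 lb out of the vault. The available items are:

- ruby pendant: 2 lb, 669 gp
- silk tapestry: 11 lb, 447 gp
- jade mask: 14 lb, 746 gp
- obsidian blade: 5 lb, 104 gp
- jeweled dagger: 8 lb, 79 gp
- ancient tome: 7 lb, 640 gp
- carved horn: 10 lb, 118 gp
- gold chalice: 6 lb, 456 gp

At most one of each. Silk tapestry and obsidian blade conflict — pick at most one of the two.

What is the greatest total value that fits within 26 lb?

2212

Ranking by ratio (value/lb): ruby pendant 334.50, ancient tome 91.43, gold chalice 76.00, jade mask 53.29.
The ratio ordering already packs tightly: ruby pendant + silk tapestry + ancient tome + gold chalice, 26 lb, 2212.
Every other selection either busts 26 lb or breaks a pairing rule or fails to beat 2212.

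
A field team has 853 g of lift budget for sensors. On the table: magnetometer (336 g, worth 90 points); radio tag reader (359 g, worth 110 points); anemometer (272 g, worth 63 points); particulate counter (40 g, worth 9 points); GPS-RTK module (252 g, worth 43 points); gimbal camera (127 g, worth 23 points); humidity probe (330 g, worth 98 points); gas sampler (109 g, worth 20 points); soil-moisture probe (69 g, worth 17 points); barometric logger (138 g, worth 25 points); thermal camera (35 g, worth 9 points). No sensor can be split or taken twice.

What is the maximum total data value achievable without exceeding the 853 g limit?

Ranking by ratio (data value/g): radio tag reader 0.31, humidity probe 0.30, magnetometer 0.27.
Taking radio tag reader + particulate counter + humidity probe + soil-moisture probe + thermal camera: 833 g used, 243 in data value.
Next best is radio tag reader + gimbal camera + humidity probe + thermal camera at 240 (851 g) — short by 3.

243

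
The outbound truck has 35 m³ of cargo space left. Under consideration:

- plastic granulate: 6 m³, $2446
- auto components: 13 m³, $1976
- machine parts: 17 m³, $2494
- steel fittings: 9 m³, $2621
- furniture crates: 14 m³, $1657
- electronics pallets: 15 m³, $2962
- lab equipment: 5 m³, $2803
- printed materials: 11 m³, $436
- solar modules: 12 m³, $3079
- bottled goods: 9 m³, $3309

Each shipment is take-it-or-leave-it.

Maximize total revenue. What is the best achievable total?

Density check — lab equipment 560.60, plastic granulate 407.67, bottled goods 367.67 are the best per m³.
Taking the top-ratio shipments first gives plastic granulate + steel fittings + lab equipment + bottled goods for 11179 (29 m³).
Dropping plastic granulate frees 6 m³; slotting in solar modules (12 m³) lifts the total to 11812 at 35 m³.
Next best is plastic granulate + lab equipment + solar modules + bottled goods at 11637 (32 m³) — short by 175.

11812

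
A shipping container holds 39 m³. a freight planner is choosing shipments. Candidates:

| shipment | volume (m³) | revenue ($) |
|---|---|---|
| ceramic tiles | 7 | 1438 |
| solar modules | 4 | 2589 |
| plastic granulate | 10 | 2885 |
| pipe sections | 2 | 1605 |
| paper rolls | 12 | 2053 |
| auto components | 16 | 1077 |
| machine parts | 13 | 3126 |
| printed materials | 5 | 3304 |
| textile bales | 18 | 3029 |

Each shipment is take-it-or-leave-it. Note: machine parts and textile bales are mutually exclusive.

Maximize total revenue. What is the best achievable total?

Solar modules + plastic granulate + pipe sections + machine parts + printed materials uses 34 of the 39 m³ and totals 13509.
The spare 5 m³ is too small for any remaining shipment, and no feasible exchange beats 13509.

13509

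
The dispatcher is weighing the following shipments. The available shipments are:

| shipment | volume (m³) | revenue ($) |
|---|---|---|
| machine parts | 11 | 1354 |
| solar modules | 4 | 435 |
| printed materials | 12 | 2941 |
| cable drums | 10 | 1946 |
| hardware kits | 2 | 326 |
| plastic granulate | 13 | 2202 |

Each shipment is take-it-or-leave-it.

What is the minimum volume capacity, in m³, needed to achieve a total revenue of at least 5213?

24

Need the lightest bundle worth ≥ 5213.
printed materials + cable drums + hardware kits: 5213 revenue at 24 m³.
No combination under 24 m³ hits 5213.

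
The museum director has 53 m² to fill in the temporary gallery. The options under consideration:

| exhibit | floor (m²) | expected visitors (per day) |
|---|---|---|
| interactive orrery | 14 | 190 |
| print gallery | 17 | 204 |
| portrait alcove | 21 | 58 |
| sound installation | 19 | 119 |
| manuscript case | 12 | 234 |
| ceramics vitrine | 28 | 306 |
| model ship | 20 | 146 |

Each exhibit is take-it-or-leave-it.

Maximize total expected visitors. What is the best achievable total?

Taking interactive orrery + print gallery + manuscript case: 43 m² used, 628 in expected visitors.

628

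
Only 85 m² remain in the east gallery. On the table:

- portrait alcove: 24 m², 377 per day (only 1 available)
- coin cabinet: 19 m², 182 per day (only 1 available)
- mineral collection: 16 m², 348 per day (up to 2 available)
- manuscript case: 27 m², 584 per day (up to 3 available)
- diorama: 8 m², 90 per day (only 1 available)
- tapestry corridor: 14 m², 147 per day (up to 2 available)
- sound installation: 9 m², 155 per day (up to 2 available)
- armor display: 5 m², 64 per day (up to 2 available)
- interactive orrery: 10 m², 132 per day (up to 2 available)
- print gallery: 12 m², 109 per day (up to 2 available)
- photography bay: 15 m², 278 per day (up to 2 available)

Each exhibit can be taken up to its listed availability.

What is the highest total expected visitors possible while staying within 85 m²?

A density-first pass picks 2×mineral collection + manuscript case + sound installation + photography bay — 1713 at 83 m².
Dropping mineral collection and sound installation frees 25 m²; slotting in manuscript case (27 m²) lifts the total to 1794 at 85 m².

1794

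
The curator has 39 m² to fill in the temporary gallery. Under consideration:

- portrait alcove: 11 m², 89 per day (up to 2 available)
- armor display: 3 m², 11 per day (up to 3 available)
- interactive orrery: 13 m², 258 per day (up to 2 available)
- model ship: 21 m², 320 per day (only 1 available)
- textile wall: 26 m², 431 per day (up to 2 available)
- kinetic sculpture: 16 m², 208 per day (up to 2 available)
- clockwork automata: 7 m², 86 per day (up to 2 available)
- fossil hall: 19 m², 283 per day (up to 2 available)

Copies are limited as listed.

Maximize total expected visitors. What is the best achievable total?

689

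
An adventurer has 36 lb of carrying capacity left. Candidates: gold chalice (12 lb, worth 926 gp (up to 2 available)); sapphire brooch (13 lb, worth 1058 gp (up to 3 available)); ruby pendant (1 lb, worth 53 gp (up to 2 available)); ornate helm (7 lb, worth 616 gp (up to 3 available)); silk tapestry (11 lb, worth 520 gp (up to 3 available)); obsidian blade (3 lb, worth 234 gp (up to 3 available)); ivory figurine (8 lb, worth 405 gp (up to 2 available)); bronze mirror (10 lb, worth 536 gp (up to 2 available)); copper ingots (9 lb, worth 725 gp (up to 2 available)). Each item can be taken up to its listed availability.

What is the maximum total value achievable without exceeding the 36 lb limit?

3041

Greedy by ratio would take sapphire brooch + 2×ruby pendant + 3×ornate helm: 36 lb used, total 3012.
Dropping sapphire brooch and 2×ruby pendant frees 15 lb; slotting in 2×obsidian blade + copper ingots (15 lb) lifts the total to 3041 at 36 lb.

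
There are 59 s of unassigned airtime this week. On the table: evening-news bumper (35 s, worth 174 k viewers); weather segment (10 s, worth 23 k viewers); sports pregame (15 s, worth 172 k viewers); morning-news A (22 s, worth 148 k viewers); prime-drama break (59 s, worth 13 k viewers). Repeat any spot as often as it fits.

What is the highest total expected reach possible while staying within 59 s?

539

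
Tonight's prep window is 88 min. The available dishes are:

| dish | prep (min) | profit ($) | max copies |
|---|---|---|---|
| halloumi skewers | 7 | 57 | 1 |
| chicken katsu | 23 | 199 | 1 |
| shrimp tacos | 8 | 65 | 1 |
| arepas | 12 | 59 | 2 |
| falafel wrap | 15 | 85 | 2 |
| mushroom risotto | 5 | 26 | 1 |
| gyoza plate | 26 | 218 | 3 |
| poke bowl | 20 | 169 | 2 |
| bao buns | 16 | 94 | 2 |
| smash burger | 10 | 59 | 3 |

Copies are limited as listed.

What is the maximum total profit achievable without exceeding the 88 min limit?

Greedy by ratio would take halloumi skewers + chicken katsu + shrimp tacos + 2×poke bowl + smash burger: 88 min used, total 718.
Replace chicken katsu and poke bowl and smash burger with 2×gyoza plate: the trade gains 9 net, giving 727 at 87 min.
Every other selection either busts 88 min or exceeds an availability limit or fails to beat 727.

727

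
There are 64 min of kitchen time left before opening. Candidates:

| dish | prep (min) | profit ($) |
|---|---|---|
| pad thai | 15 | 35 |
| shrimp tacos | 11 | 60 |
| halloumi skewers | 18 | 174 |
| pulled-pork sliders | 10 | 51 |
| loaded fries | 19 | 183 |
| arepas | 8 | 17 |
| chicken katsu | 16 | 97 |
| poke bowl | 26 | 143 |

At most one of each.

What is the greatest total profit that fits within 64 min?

514

Best packing: shrimp tacos + halloumi skewers + loaded fries + chicken katsu — 64 min, 514 total.
Runner-up halloumi skewers + pulled-pork sliders + loaded fries + chicken katsu tops out at 505.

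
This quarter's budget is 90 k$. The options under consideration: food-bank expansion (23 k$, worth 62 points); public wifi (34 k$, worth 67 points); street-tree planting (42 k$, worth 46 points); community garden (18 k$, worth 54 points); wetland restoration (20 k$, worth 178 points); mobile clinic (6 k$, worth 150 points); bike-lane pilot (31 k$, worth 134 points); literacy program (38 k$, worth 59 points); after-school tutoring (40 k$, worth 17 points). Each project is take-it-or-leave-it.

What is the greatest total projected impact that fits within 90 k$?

Taking the top-ratio projects first gives community garden + wetland restoration + mobile clinic + bike-lane pilot for 516 (75 k$).
Replace community garden with food-bank expansion: the trade gains 8 net, giving 524 at 80 k$.
Every other selection either busts 90 k$ or fails to beat 524.

524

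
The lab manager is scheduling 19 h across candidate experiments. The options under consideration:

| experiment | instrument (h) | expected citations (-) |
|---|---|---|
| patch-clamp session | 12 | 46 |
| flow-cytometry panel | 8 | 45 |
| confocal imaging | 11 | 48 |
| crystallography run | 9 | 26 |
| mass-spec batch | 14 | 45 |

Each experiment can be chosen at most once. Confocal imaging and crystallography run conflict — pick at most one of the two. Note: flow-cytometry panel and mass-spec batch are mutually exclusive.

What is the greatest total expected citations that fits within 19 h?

The ratio ordering already packs tightly: flow-cytometry panel + confocal imaging, 19 h, 93.

93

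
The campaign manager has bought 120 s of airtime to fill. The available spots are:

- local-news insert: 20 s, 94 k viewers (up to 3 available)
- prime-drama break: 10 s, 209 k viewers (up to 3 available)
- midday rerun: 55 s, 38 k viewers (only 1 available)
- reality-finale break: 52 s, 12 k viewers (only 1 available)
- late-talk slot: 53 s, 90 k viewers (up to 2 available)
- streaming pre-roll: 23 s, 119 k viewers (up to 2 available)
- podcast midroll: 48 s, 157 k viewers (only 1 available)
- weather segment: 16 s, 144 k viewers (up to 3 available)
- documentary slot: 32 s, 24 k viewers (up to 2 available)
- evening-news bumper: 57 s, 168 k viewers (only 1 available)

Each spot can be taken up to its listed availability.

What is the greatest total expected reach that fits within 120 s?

Taking the top-ratio spots first gives 3×prime-drama break + streaming pre-roll + 3×weather segment for 1178 (101 s).
The 23 s tied up in streaming pre-roll is better spent on 2×local-news insert — total rises to 1247 (118 s).

1247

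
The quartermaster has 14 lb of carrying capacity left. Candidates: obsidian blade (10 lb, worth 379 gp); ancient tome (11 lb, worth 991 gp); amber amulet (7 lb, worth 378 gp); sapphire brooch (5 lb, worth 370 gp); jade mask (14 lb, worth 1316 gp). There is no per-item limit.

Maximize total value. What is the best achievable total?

1316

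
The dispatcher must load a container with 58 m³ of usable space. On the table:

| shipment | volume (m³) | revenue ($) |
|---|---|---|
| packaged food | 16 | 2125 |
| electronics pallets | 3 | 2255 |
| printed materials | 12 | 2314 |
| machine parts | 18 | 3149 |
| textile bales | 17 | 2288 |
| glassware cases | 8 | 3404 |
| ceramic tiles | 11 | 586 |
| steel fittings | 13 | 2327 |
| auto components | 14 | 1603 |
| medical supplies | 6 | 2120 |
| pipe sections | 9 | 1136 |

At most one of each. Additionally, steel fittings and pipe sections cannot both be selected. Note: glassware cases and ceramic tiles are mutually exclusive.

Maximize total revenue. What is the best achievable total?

14545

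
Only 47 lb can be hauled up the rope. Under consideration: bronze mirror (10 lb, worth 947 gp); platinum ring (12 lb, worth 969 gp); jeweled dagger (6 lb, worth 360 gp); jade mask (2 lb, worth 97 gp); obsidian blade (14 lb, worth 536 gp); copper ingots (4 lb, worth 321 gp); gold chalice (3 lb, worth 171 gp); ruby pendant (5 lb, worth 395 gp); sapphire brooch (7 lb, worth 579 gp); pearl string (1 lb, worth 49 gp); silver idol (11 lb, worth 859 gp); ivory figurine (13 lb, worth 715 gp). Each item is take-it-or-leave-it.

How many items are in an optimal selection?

6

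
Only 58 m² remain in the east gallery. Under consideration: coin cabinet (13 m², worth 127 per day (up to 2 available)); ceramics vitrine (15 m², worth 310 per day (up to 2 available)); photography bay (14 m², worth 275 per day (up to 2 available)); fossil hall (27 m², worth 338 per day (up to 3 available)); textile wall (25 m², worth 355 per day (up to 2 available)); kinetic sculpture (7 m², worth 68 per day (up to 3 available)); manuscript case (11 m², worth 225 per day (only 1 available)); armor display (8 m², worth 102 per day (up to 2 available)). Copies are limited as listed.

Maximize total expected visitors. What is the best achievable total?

Taking the top-ratio exhibits first gives 2×ceramics vitrine + photography bay + manuscript case for 1120 (55 m²).
The 11 m² tied up in manuscript case is better spent on photography bay — total rises to 1170 (58 m²).

1170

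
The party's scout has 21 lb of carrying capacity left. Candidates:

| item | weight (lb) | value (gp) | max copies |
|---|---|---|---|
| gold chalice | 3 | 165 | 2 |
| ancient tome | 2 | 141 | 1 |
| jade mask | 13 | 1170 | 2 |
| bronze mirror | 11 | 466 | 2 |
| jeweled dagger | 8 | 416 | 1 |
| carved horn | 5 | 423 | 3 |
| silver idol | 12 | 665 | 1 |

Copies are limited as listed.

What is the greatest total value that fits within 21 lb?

1758

Taking the top-ratio items first gives ancient tome + jade mask + carved horn for 1734 (20 lb).
Dropping ancient tome frees 2 lb; slotting in gold chalice (3 lb) lifts the total to 1758 at 21 lb.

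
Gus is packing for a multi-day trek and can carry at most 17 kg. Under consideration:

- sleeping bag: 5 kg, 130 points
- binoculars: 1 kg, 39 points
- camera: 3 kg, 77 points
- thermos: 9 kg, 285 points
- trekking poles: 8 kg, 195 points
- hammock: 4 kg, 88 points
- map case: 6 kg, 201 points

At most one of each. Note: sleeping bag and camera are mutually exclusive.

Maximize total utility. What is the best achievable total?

Binoculars + thermos + map case uses 16 of the 17 kg and totals 525.
The closest alternative, binoculars + camera + thermos + hammock, reaches only 489.

525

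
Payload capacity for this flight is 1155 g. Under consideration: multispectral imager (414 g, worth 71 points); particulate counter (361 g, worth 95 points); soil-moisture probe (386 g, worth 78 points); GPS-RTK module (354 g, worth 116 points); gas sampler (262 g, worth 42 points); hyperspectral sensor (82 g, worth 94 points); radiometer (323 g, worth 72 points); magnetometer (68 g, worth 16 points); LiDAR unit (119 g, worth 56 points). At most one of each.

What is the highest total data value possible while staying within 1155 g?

380

By data value per g: hyperspectral sensor 1.15, LiDAR unit 0.47, GPS-RTK module 0.33 lead.
Filling by ratio: particulate counter + GPS-RTK module + hyperspectral sensor + magnetometer + LiDAR unit for 377, with 171 g left unused.
Replace particulate counter and magnetometer with gas sampler + radiometer: the trade gains 3 net, giving 380 at 1140 g.
Every other selection either busts 1155 g or fails to beat 380.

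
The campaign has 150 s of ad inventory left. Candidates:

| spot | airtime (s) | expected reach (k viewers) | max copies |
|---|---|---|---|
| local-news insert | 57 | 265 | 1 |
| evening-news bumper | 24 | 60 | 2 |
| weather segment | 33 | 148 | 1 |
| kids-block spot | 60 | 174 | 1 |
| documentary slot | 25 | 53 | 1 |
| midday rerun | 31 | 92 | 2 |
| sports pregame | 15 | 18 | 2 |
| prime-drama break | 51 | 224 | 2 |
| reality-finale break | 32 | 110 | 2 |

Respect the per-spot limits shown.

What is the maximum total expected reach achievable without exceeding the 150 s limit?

Density check — local-news insert 4.65, weather segment 4.48, prime-drama break 4.39 are the best per s.
The ratio ordering already packs tightly: local-news insert + weather segment + prime-drama break, 141 s, 637.
That's the maximum — no swap from here does better than 637.

637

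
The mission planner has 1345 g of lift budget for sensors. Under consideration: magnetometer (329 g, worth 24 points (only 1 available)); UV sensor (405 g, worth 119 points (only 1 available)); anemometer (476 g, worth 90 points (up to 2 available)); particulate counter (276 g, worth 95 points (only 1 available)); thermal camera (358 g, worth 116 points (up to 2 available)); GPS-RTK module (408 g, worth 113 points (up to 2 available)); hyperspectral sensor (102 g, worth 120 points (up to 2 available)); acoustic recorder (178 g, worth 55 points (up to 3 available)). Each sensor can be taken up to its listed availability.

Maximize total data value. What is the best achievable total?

By data value per g: hyperspectral sensor 1.18, particulate counter 0.34, thermal camera 0.32, acoustic recorder 0.31 lead.
A density-first pass picks particulate counter + 2×thermal camera + 2×hyperspectral sensor — 567 at 1196 g.
The 276 g tied up in particulate counter is better spent on UV sensor — total rises to 591 (1325 g).

591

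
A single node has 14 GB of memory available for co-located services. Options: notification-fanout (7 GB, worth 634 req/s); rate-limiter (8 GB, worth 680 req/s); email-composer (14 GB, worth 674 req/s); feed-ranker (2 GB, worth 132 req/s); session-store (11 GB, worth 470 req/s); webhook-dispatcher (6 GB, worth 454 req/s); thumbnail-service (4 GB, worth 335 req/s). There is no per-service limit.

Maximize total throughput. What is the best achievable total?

Density check — notification-fanout 90.57, rate-limiter 85.00, thumbnail-service 83.75, webhook-dispatcher 75.67 are the best per GB.
Best packing: 2×notification-fanout — 14 GB, 1268 total.
That's the maximum — no swap from here does better than 1268.

1268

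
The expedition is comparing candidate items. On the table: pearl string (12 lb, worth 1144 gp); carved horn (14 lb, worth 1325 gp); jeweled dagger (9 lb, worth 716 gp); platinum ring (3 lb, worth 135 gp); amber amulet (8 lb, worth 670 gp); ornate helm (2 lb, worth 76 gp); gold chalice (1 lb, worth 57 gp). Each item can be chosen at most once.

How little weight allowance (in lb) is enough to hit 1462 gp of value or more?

Look for the lowest-weight combination reaching 1462.
carved horn + platinum ring + gold chalice: 1517 value at 18 lb.
Below 18 lb the best achievable stays under 1462.

18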